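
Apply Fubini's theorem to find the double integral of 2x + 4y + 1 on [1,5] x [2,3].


By Fubini, integrate in x first, then y.
Step 1: Fix y, integrate over x in [1,5]:
  integral(2x + 4y + 1, x=1..5)
  = 2*(5^2 - 1^2)/2 + (4y + 1)*(5 - 1)
  = 24 + (4y + 1)*4
  = 24 + 16y + 4
  = 28 + 16y
Step 2: Integrate over y in [2,3]:
  integral(28 + 16y, y=2..3)
  = 28*1 + 16*(3^2 - 2^2)/2
  = 28 + 40
  = 68


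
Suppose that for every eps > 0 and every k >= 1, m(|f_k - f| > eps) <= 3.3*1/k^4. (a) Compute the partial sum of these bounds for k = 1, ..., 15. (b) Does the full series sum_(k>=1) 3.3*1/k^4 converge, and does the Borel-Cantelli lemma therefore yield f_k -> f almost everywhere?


Step 1: List the terms 3.3*1/k^4 for k = 1 to 15:
  k=1: 3.3
  k=2: 0.20625
  k=3: 0.040741
  k=4: 0.012891
  k=5: 0.00528
  k=6: 0.002546
  k=7: 0.001374
  k=8: 8.056641e-04
  k=9: 5.029721e-04
  k=10: 3.300000e-04
  k=11: 2.253944e-04
  k=12: 1.591435e-04
  k=13: 1.155422e-04
  k=14: 8.590171e-05
  k=15: 6.518519e-05
Step 2: Partial sum = 3.3 + 0.20625 + 0.040741 + 0.012891 + 0.00528 + 0.002546 + 0.001374 + 8.056641e-04 + 5.029721e-04 + 3.300000e-04 + 2.253944e-04 + 1.591435e-04 + 1.155422e-04 + 8.590171e-05 + 6.518519e-05
     = 3.571372
Step 3: The full series sum_(k>=1) 3.3*1/k^4 converges (p-series with p = 4 > 1; a constant multiple of a convergent series converges).
Step 4: Fix eps > 0. Since sum_k m(|f_k - f| > eps) < infinity, the Borel-Cantelli lemma gives
        m(limsup_k {|f_k - f| > eps}) = 0, i.e. for a.e. x, |f_k(x) - f(x)| <= eps for all large k.
        Applying this with eps = 1/j for j = 1, 2, ... and intersecting the countably many full-measure sets,
        for a.e. x we get limsup_k |f_k(x) - f(x)| <= 1/j for every j, hence f_k -> f almost everywhere.
Conclusion: series converges; Borel-Cantelli yields f_k -> f a.e.


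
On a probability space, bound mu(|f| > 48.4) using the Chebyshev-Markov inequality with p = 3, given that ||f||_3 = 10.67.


Chebyshev/Markov inequality: mu(|f| > eps) <= (||f||_p / eps)^p
Step 1: ||f||_3 / eps = 10.67 / 48.4 = 0.220455
Step 2: Raise to power p = 3:
  (0.220455)^3 = 0.010714
Step 3: Therefore mu(|f| > 48.4) <= 0.010714


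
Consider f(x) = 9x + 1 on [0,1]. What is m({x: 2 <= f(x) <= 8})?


f^(-1)([2, 8]) = {x : 2 <= 9x + 1 <= 8}
Solving: (2 - 1)/9 <= x <= (8 - 1)/9
= [0.111111, 0.777778]
Intersecting with [0,1]: [0.111111, 0.777778]
Measure = 0.777778 - 0.111111 = 0.666667


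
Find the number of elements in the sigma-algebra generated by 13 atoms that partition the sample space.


Each element of the sigma-algebra is a union of some subset of the 13 atoms.
The number of such subsets is 2^13 = 8192.


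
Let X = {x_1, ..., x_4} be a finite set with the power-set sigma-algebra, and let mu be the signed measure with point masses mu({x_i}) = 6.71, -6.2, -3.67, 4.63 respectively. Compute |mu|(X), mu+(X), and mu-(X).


Step 1: Every measurable set is a union of atoms (the cells / points), so a Hahn decomposition is
  obtained by grouping atoms by sign: P = union of atoms with mu > 0, N = union of the remaining atoms.
  Atoms in P (indices): 1, 4;  atoms in N (indices): 2, 3
  Positive values: 6.71, 4.63
  Negative values: -6.2, -3.67
Step 2: mu+(X) = mu(P) = sum of positive atom values = 11.34
Step 3: mu-(X) = -mu(N) = sum of |negative atom values| = 9.87
Step 4: |mu|(X) = mu+(X) + mu-(X) = 11.34 + 9.87 = 21.21


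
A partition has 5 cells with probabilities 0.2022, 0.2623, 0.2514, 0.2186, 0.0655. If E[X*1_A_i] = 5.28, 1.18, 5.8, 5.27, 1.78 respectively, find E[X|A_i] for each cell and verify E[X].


For each cell A_i: E[X|A_i] = E[X*1_A_i] / P(A_i)
Step 1: E[X|A_1] = 5.28 / 0.2022 = 26.11276
Step 2: E[X|A_2] = 1.18 / 0.2623 = 4.498666
Step 3: E[X|A_3] = 5.8 / 0.2514 = 23.070804
Step 4: E[X|A_4] = 5.27 / 0.2186 = 24.10796
Step 5: E[X|A_5] = 1.78 / 0.0655 = 27.175573
Verification: E[X] = sum E[X*1_A_i] = 5.28 + 1.18 + 5.8 + 5.27 + 1.78 = 19.31


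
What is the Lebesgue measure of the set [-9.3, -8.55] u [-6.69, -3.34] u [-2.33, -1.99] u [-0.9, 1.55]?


For pairwise disjoint intervals, m(union) = sum of lengths.
= (-8.55 - -9.3) + (-3.34 - -6.69) + (-1.99 - -2.33) + (1.55 - -0.9)
= 0.75 + 3.35 + 0.34 + 2.45
= 6.89


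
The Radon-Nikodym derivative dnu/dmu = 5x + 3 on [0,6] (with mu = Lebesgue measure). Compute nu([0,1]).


nu(A) = integral_A (dnu/dmu) dmu = integral_0^1 (5x + 3) dx
Step 1: Antiderivative F(x) = (5/2)x^2 + 3x
Step 2: F(1) = (5/2)*1^2 + 3*1 = 2.5 + 3 = 5.5
Step 3: F(0) = (5/2)*0^2 + 3*0 = 0.0 + 0 = 0.0
Step 4: nu([0,1]) = F(1) - F(0) = 5.5 - 0.0 = 5.5


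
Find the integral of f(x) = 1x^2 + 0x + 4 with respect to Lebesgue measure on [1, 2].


The Lebesgue integral of a Riemann-integrable function agrees with the Riemann integral.
Antiderivative F(x) = (1/3)x^3 + (0/2)x^2 + 4x
F(2) = (1/3)*2^3 + (0/2)*2^2 + 4*2
     = (1/3)*8 + (0/2)*4 + 4*2
     = 2.666667 + 0.0 + 8
     = 10.666667
F(1) = 4.333333
Integral = F(2) - F(1) = 10.666667 - 4.333333 = 6.333333


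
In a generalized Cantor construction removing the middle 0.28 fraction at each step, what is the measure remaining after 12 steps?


Step 1: At each step, fraction remaining = 1 - 0.28 = 0.72
Step 2: After 12 steps, measure = (0.72)^12
Result = 0.019408


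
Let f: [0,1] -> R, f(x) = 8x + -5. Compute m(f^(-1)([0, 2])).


f^(-1)([0, 2]) = {x : 0 <= 8x + -5 <= 2}
Solving: (0 - -5)/8 <= x <= (2 - -5)/8
= [0.625, 0.875]
Intersecting with [0,1]: [0.625, 0.875]
Measure = 0.875 - 0.625 = 0.25


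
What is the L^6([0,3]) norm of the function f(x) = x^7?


Step 1: ||f||_6 = (integral_0^3 |x^7|^6 dx)^(1/6)
     = (integral_0^3 x^42 dx)^(1/6)
Step 2: integral_0^3 x^42 dx = [x^43/(43)] from 0 to 3 = 3^43/43
     = 328256967394537077627/43 = 7.633883e+18
Step 3: ||f||_6 = (7.633883e+18)^(1/6) = 1403.2151


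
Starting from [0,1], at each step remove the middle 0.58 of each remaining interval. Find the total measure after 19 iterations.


Step 1: At each step, fraction remaining = 1 - 0.58 = 0.42
Step 2: After 19 steps, measure = (0.42)^19
Result = 6.946028e-08


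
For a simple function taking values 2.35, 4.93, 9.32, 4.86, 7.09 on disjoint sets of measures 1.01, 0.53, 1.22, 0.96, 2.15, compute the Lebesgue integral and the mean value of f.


Step 1: Integral = sum(value_i * measure_i)
= 2.35*1.01 + 4.93*0.53 + 9.32*1.22 + 4.86*0.96 + 7.09*2.15
= 2.3735 + 2.6129 + 11.3704 + 4.6656 + 15.2435
= 36.2659
Step 2: Total measure of domain = 1.01 + 0.53 + 1.22 + 0.96 + 2.15 = 5.87
Step 3: Average value = 36.2659 / 5.87 = 6.178177


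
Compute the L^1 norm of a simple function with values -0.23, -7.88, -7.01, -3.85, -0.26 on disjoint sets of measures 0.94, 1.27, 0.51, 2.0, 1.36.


Step 1: Compute |f_i|^1 for each value:
  |-0.23|^1 = 0.23
  |-7.88|^1 = 7.88
  |-7.01|^1 = 7.01
  |-3.85|^1 = 3.85
  |-0.26|^1 = 0.26
Step 2: Multiply by measures and sum:
  0.23 * 0.94 = 0.2162
  7.88 * 1.27 = 10.0076
  7.01 * 0.51 = 3.5751
  3.85 * 2.0 = 7.7
  0.26 * 1.36 = 0.3536
Sum = 0.2162 + 10.0076 + 3.5751 + 7.7 + 0.3536 = 21.8525
Step 3: Take the p-th root:
||f||_1 = (21.8525)^(1/1) = 21.8525


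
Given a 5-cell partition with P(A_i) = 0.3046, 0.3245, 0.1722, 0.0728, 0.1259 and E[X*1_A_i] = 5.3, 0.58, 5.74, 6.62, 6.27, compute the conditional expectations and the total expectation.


For each cell A_i: E[X|A_i] = E[X*1_A_i] / P(A_i)
Step 1: E[X|A_1] = 5.3 / 0.3046 = 17.399869
Step 2: E[X|A_2] = 0.58 / 0.3245 = 1.787365
Step 3: E[X|A_3] = 5.74 / 0.1722 = 33.333333
Step 4: E[X|A_4] = 6.62 / 0.0728 = 90.934066
Step 5: E[X|A_5] = 6.27 / 0.1259 = 49.80143
Verification: E[X] = sum E[X*1_A_i] = 5.3 + 0.58 + 5.74 + 6.62 + 6.27 = 24.51


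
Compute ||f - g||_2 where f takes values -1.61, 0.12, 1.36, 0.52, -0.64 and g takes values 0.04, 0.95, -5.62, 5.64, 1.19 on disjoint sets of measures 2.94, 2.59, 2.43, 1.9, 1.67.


Step 1: Compute differences f_i - g_i:
  -1.61 - 0.04 = -1.65
  0.12 - 0.95 = -0.83
  1.36 - -5.62 = 6.98
  0.52 - 5.64 = -5.12
  -0.64 - 1.19 = -1.83
Step 2: Compute |diff|^2 * measure for each set:
  |-1.65|^2 * 2.94 = 2.7225 * 2.94 = 8.00415
  |-0.83|^2 * 2.59 = 0.6889 * 2.59 = 1.784251
  |6.98|^2 * 2.43 = 48.7204 * 2.43 = 118.390572
  |-5.12|^2 * 1.9 = 26.2144 * 1.9 = 49.80736
  |-1.83|^2 * 1.67 = 3.3489 * 1.67 = 5.592663
Step 3: Sum = 183.578996
Step 4: ||f-g||_2 = (183.578996)^(1/2) = 13.549133


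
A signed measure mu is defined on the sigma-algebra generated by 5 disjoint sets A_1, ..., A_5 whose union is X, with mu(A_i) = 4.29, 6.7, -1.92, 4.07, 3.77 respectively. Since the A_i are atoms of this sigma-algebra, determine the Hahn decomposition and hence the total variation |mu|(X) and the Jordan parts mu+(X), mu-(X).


Step 1: Every measurable set is a union of atoms (the cells / points), so a Hahn decomposition is
  obtained by grouping atoms by sign: P = union of atoms with mu > 0, N = union of the remaining atoms.
  Atoms in P (indices): 1, 2, 4, 5;  atoms in N (indices): 3
  Positive values: 4.29, 6.7, 4.07, 3.77
  Negative values: -1.92
Step 2: mu+(X) = mu(P) = sum of positive atom values = 18.83
Step 3: mu-(X) = -mu(N) = sum of |negative atom values| = 1.92
Step 4: |mu|(X) = mu+(X) + mu-(X) = 18.83 + 1.92 = 20.75


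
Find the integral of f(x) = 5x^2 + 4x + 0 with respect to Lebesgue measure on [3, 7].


The Lebesgue integral of a Riemann-integrable function agrees with the Riemann integral.
Antiderivative F(x) = (5/3)x^3 + (4/2)x^2 + 0x
F(7) = (5/3)*7^3 + (4/2)*7^2 + 0*7
     = (5/3)*343 + (4/2)*49 + 0*7
     = 571.666667 + 98 + 0
     = 669.666667
F(3) = 63
Integral = F(7) - F(3) = 669.666667 - 63 = 606.666667


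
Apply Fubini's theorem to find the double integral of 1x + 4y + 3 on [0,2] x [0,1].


By Fubini, integrate in x first, then y.
Step 1: Fix y, integrate over x in [0,2]:
  integral(1x + 4y + 3, x=0..2)
  = 1*(2^2 - 0^2)/2 + (4y + 3)*(2 - 0)
  = 2 + (4y + 3)*2
  = 2 + 8y + 6
  = 8 + 8y
Step 2: Integrate over y in [0,1]:
  integral(8 + 8y, y=0..1)
  = 8*1 + 8*(1^2 - 0^2)/2
  = 8 + 4
  = 12


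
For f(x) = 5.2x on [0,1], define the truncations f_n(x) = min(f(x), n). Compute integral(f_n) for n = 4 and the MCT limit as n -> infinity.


f(x) = 5.2x on [0,1]; f_n(x) = min(5.2x, n). At n = 4:
Step 1: f(x) reaches 4 at x = 4/5.2 = 0.769231
Step 2: integral(f_4) = integral(5.2x, 0, 0.769231) + integral(4, 0.769231, 1)
       = 5.2*0.769231^2/2 + 4*(1 - 0.769231)
       = 1.538462 + 0.923077
       = 2.461538
Step 3: As n -> infinity, f_n increases to f, so by MCT integral(f_n) -> integral(f) = 5.2/2 = 2.6.
Convergence: integral(f_4) = 2.461538 -> 2.6 as n -> infinity


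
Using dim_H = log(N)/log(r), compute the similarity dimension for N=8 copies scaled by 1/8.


For a self-similar set with N copies scaled by 1/r:
dim_H = log(N)/log(r) = log(8)/log(8)
= 2.079442/2.079442
= 1


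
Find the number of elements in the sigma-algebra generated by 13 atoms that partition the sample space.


Each element of the sigma-algebra is a union of some subset of the 13 atoms.
The number of such subsets is 2^13 = 8192.


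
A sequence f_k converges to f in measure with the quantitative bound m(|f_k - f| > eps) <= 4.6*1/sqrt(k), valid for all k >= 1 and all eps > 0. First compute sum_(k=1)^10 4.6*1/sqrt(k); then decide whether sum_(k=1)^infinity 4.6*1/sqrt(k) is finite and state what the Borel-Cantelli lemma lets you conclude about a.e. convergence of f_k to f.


Step 1: List the terms 4.6*1/sqrt(k) for k = 1 to 10:
  k=1: 4.6
  k=2: 3.252691
  k=3: 2.655811
  k=4: 2.3
  k=5: 2.057183
  k=6: 1.877942
  k=7: 1.738637
  k=8: 1.626346
  k=9: 1.533333
  k=10: 1.454648
Step 2: Partial sum = 4.6 + 3.252691 + 2.655811 + 2.3 + 2.057183 + 1.877942 + 1.738637 + 1.626346 + 1.533333 + 1.454648
     = 23.09659
Step 3: The full series sum_(k>=1) 4.6*1/sqrt(k) diverges (p-series with p = 1/2 <= 1; a nonzero constant multiple of a divergent series diverges).
Step 4: The (first) Borel-Cantelli lemma requires a summable sequence of measures, so it does not apply here;
        from this bound alone no conclusion about a.e. convergence can be drawn (convergence in measure still
        gives an a.e.-convergent subsequence, but not a.e. convergence of the whole sequence).
Conclusion: series diverges; Borel-Cantelli is inconclusive about a.e. convergence of f_k.


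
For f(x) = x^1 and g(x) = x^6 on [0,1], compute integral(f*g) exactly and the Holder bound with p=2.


Step 1: Exact integral of f*g = integral(x^7, 0, 1) = 1/8
     = 0.125
Step 2: Holder bound with p=2, q=2:
  ||f||_p = (integral x^2 dx)^(1/2) = (1/3)^(1/2) = 0.57735
  ||g||_q = (integral x^12 dx)^(1/2) = (1/13)^(1/2) = 0.27735
Step 3: Holder bound = ||f||_p * ||g||_q = 0.57735 * 0.27735 = 0.160128
Verification: 0.125 <= 0.160128 (Holder holds)


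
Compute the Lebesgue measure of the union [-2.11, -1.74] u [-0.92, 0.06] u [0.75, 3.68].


For pairwise disjoint intervals, m(union) = sum of lengths.
= (-1.74 - -2.11) + (0.06 - -0.92) + (3.68 - 0.75)
= 0.37 + 0.98 + 2.93
= 4.28


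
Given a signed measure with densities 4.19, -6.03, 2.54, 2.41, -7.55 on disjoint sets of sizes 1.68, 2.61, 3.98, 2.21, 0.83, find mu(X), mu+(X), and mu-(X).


Step 1: Compute signed measure on each set:
  Set 1: 4.19 * 1.68 = 7.0392
  Set 2: -6.03 * 2.61 = -15.7383
  Set 3: 2.54 * 3.98 = 10.1092
  Set 4: 2.41 * 2.21 = 5.3261
  Set 5: -7.55 * 0.83 = -6.2665
Step 2: Total signed measure = (7.0392) + (-15.7383) + (10.1092) + (5.3261) + (-6.2665)
     = 0.4697
Step 3: Positive part mu+(X) = sum of positive contributions = 22.4745
Step 4: Negative part mu-(X) = |sum of negative contributions| = 22.0048


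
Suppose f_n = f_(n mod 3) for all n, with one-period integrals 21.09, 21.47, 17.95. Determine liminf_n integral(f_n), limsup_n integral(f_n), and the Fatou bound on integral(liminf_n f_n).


The sequence (integral(f_n)) is periodic with period 3, repeating the values 21.09, 21.47, 17.95 indefinitely.
Step 1: For a periodic sequence, every tail (a_m, a_(m+1), ...) contains all 3 period values infinitely often.
Step 2: Hence inf of every tail = min of the period values = min(21.09, 21.47, 17.95) = 17.95.
        liminf_n integral(f_n) = sup over m of (inf of tail from m) = 17.95.
Step 3: Similarly sup of every tail = max of the period values = 21.47.
        limsup_n integral(f_n) = 21.47.
Step 4: Fatou's lemma: integral(liminf_n f_n) <= liminf_n integral(f_n) = 17.95.
        So the integral of the pointwise liminf is at most 17.95.


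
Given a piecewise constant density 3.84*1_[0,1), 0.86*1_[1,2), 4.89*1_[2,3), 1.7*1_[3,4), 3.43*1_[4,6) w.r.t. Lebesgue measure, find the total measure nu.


Integrate each piece of the Radon-Nikodym derivative:
Step 1: integral_0^1 3.84 dx = 3.84*(1-0) = 3.84*1 = 3.84
Step 2: integral_1^2 0.86 dx = 0.86*(2-1) = 0.86*1 = 0.86
Step 3: integral_2^3 4.89 dx = 4.89*(3-2) = 4.89*1 = 4.89
Step 4: integral_3^4 1.7 dx = 1.7*(4-3) = 1.7*1 = 1.7
Step 5: integral_4^6 3.43 dx = 3.43*(6-4) = 3.43*2 = 6.86
Total: 3.84 + 0.86 + 4.89 + 1.7 + 6.86 = 18.15


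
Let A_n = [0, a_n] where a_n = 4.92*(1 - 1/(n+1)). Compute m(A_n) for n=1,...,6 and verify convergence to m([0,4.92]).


By continuity of measure from below: if A_n increases to A, then m(A_n) -> m(A).
Here A = [0, 4.92], so m(A) = 4.92
Step 1: a_1 = 4.92*(1 - 1/2) = 2.46, m(A_1) = 2.46
Step 2: a_2 = 4.92*(1 - 1/3) = 3.28, m(A_2) = 3.28
Step 3: a_3 = 4.92*(1 - 1/4) = 3.69, m(A_3) = 3.69
Step 4: a_4 = 4.92*(1 - 1/5) = 3.936, m(A_4) = 3.936
Step 5: a_5 = 4.92*(1 - 1/6) = 4.1, m(A_5) = 4.1
Step 6: a_6 = 4.92*(1 - 1/7) = 4.2171, m(A_6) = 4.2171
Limit: m(A_n) -> m([0,4.92]) = 4.92


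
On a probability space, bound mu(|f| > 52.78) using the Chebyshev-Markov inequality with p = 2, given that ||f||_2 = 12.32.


Chebyshev/Markov inequality: mu(|f| > eps) <= (||f||_p / eps)^p
Step 1: ||f||_2 / eps = 12.32 / 52.78 = 0.233422
Step 2: Raise to power p = 2:
  (0.233422)^2 = 0.054486
Step 3: Therefore mu(|f| > 52.78) <= 0.054486


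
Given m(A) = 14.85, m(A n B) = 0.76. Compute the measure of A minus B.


m(A \ B) = m(A) - m(A n B)
= 14.85 - 0.76
= 14.09


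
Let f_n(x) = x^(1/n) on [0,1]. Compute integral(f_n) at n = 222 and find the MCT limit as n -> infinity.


At n = 222: f_222(x) = x^(1/222).
Step 1: integral(x^(1/222), 0, 1) = [x^(1/222+1) / (1/222+1)] from 0 to 1
     = 1 / (1/222 + 1) = 1 / ((222+1)/222) = 222/(222+1)
     = 222/223 = 0.995516
Step 2: As n -> infinity, f_n(x) = x^(1/n) -> 1 for x in (0,1], and f_n is increasing in n.
By MCT, lim_n integral(f_n) = integral(lim_n f_n) = integral(1, 0, 1) = 1.
Step 3: Verify convergence: 222/223 = 0.995516 -> 1


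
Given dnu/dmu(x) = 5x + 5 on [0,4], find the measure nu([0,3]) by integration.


nu(A) = integral_A (dnu/dmu) dmu = integral_0^3 (5x + 5) dx
Step 1: Antiderivative F(x) = (5/2)x^2 + 5x
Step 2: F(3) = (5/2)*3^2 + 5*3 = 22.5 + 15 = 37.5
Step 3: F(0) = (5/2)*0^2 + 5*0 = 0.0 + 0 = 0.0
Step 4: nu([0,3]) = F(3) - F(0) = 37.5 - 0.0 = 37.5


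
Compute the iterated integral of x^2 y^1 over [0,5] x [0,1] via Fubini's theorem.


By Fubini's theorem, the double integral factors as a product of single integrals:
Step 1: integral_0^5 x^2 dx = [x^3/3] from 0 to 5
     = 5^3/3 = 41.666667
Step 2: integral_0^1 y^1 dy = [y^2/2] from 0 to 1
     = 1^2/2 = 0.5
Step 3: Double integral = 41.666667 * 0.5 = 20.833333


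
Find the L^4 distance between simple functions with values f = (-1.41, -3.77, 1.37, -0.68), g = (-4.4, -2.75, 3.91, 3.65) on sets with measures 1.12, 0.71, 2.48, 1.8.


Step 1: Compute differences f_i - g_i:
  -1.41 - -4.4 = 2.99
  -3.77 - -2.75 = -1.02
  1.37 - 3.91 = -2.54
  -0.68 - 3.65 = -4.33
Step 2: Compute |diff|^4 * measure for each set:
  |2.99|^4 * 1.12 = 79.925388 * 1.12 = 89.516435
  |-1.02|^4 * 0.71 = 1.082432 * 0.71 = 0.768527
  |-2.54|^4 * 2.48 = 41.623143 * 2.48 = 103.225394
  |-4.33|^4 * 1.8 = 351.521251 * 1.8 = 632.738252
Step 3: Sum = 826.248607
Step 4: ||f-g||_4 = (826.248607)^(1/4) = 5.361394


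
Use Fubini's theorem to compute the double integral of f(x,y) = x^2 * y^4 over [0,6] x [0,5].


By Fubini's theorem, the double integral factors as a product of single integrals:
Step 1: integral_0^6 x^2 dx = [x^3/3] from 0 to 6
     = 6^3/3 = 72
Step 2: integral_0^5 y^4 dy = [y^5/5] from 0 to 5
     = 5^5/5 = 625
Step 3: Double integral = 72 * 625 = 45000


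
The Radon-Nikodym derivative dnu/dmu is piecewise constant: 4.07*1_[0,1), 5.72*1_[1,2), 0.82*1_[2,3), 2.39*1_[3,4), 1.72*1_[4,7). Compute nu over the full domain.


Integrate each piece of the Radon-Nikodym derivative:
Step 1: integral_0^1 4.07 dx = 4.07*(1-0) = 4.07*1 = 4.07
Step 2: integral_1^2 5.72 dx = 5.72*(2-1) = 5.72*1 = 5.72
Step 3: integral_2^3 0.82 dx = 0.82*(3-2) = 0.82*1 = 0.82
Step 4: integral_3^4 2.39 dx = 2.39*(4-3) = 2.39*1 = 2.39
Step 5: integral_4^7 1.72 dx = 1.72*(7-4) = 1.72*3 = 5.16
Total: 4.07 + 5.72 + 0.82 + 2.39 + 5.16 = 18.16


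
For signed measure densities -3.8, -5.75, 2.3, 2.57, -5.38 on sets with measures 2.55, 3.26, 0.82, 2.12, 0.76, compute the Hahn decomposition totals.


Step 1: Compute signed measure on each set:
  Set 1: -3.8 * 2.55 = -9.69
  Set 2: -5.75 * 3.26 = -18.745
  Set 3: 2.3 * 0.82 = 1.886
  Set 4: 2.57 * 2.12 = 5.4484
  Set 5: -5.38 * 0.76 = -4.0888
Step 2: Total signed measure = (-9.69) + (-18.745) + (1.886) + (5.4484) + (-4.0888)
     = -25.1894
Step 3: Positive part mu+(X) = sum of positive contributions = 7.3344
Step 4: Negative part mu-(X) = |sum of negative contributions| = 32.5238


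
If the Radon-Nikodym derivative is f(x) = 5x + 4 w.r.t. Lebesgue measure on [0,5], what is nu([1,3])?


nu(A) = integral_A (dnu/dmu) dmu = integral_1^3 (5x + 4) dx
Step 1: Antiderivative F(x) = (5/2)x^2 + 4x
Step 2: F(3) = (5/2)*3^2 + 4*3 = 22.5 + 12 = 34.5
Step 3: F(1) = (5/2)*1^2 + 4*1 = 2.5 + 4 = 6.5
Step 4: nu([1,3]) = F(3) - F(1) = 34.5 - 6.5 = 28


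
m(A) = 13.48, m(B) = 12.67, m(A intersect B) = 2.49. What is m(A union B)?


By inclusion-exclusion: m(A u B) = m(A) + m(B) - m(A n B)
= 13.48 + 12.67 - 2.49
= 23.66


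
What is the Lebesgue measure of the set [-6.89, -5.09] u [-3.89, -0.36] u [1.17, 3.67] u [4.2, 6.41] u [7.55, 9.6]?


For pairwise disjoint intervals, m(union) = sum of lengths.
= (-5.09 - -6.89) + (-0.36 - -3.89) + (3.67 - 1.17) + (6.41 - 4.2) + (9.6 - 7.55)
= 1.8 + 3.53 + 2.5 + 2.21 + 2.05
= 12.09


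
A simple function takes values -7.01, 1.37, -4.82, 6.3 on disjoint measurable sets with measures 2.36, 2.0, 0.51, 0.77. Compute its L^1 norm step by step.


Step 1: Compute |f_i|^1 for each value:
  |-7.01|^1 = 7.01
  |1.37|^1 = 1.37
  |-4.82|^1 = 4.82
  |6.3|^1 = 6.3
Step 2: Multiply by measures and sum:
  7.01 * 2.36 = 16.5436
  1.37 * 2.0 = 2.74
  4.82 * 0.51 = 2.4582
  6.3 * 0.77 = 4.851
Sum = 16.5436 + 2.74 + 2.4582 + 4.851 = 26.5928
Step 3: Take the p-th root:
||f||_1 = (26.5928)^(1/1) = 26.5928


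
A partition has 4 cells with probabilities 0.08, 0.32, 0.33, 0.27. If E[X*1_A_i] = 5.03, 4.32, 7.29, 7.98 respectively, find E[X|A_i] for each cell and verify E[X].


For each cell A_i: E[X|A_i] = E[X*1_A_i] / P(A_i)
Step 1: E[X|A_1] = 5.03 / 0.08 = 62.875
Step 2: E[X|A_2] = 4.32 / 0.32 = 13.5
Step 3: E[X|A_3] = 7.29 / 0.33 = 22.090909
Step 4: E[X|A_4] = 7.98 / 0.27 = 29.555556
Verification: E[X] = sum E[X*1_A_i] = 5.03 + 4.32 + 7.29 + 7.98 = 24.62


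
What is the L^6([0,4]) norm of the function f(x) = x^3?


Step 1: ||f||_6 = (integral_0^4 |x^3|^6 dx)^(1/6)
     = (integral_0^4 x^18 dx)^(1/6)
Step 2: integral_0^4 x^18 dx = [x^19/(19)] from 0 to 4 = 4^19/19
     = 274877906944/19 = 1.446726e+10
Step 3: ||f||_6 = (1.446726e+10)^(1/6) = 49.362564


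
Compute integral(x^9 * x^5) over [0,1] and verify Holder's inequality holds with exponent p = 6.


Step 1: Exact integral of f*g = integral(x^14, 0, 1) = 1/15
     = 0.066667
Step 2: Holder bound with p=6, q=1.2:
  ||f||_p = (integral x^54 dx)^(1/6) = (1/55)^(1/6) = 0.51279
  ||g||_q = (integral x^6 dx)^(1/1.2) = (1/7)^(1/1.2) = 0.197584
Step 3: Holder bound = ||f||_p * ||g||_q = 0.51279 * 0.197584 = 0.101319
Verification: 0.066667 <= 0.101319 (Holder holds)


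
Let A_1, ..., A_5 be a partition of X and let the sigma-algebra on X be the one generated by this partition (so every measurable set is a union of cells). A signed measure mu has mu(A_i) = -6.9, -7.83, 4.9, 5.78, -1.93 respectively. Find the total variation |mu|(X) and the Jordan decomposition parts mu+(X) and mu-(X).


Step 1: Every measurable set is a union of atoms (the cells / points), so a Hahn decomposition is
  obtained by grouping atoms by sign: P = union of atoms with mu > 0, N = union of the remaining atoms.
  Atoms in P (indices): 3, 4;  atoms in N (indices): 1, 2, 5
  Positive values: 4.9, 5.78
  Negative values: -6.9, -7.83, -1.93
Step 2: mu+(X) = mu(P) = sum of positive atom values = 10.68
Step 3: mu-(X) = -mu(N) = sum of |negative atom values| = 16.66
Step 4: |mu|(X) = mu+(X) + mu-(X) = 10.68 + 16.66 = 27.34


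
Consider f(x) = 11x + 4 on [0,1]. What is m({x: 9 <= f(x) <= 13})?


f^(-1)([9, 13]) = {x : 9 <= 11x + 4 <= 13}
Solving: (9 - 4)/11 <= x <= (13 - 4)/11
= [0.454545, 0.818182]
Intersecting with [0,1]: [0.454545, 0.818182]
Measure = 0.818182 - 0.454545 = 0.363636


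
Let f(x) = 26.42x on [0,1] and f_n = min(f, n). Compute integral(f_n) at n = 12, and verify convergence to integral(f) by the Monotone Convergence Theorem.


f(x) = 26.42x on [0,1]; f_n(x) = min(26.42x, n). At n = 12:
Step 1: f(x) reaches 12 at x = 12/26.42 = 0.454201
Step 2: integral(f_12) = integral(26.42x, 0, 0.454201) + integral(12, 0.454201, 1)
       = 26.42*0.454201^2/2 + 12*(1 - 0.454201)
       = 2.725208 + 6.549584
       = 9.274792
Step 3: As n -> infinity, f_n increases to f, so by MCT integral(f_n) -> integral(f) = 26.42/2 = 13.21.
Convergence: integral(f_12) = 9.274792 -> 13.21 as n -> infinity


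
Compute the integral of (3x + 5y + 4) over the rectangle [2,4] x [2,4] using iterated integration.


By Fubini, integrate in x first, then y.
Step 1: Fix y, integrate over x in [2,4]:
  integral(3x + 5y + 4, x=2..4)
  = 3*(4^2 - 2^2)/2 + (5y + 4)*(4 - 2)
  = 18 + (5y + 4)*2
  = 18 + 10y + 8
  = 26 + 10y
Step 2: Integrate over y in [2,4]:
  integral(26 + 10y, y=2..4)
  = 26*2 + 10*(4^2 - 2^2)/2
  = 52 + 60
  = 112


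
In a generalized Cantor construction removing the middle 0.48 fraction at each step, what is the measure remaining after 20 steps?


Step 1: At each step, fraction remaining = 1 - 0.48 = 0.52
Step 2: After 20 steps, measure = (0.52)^20
Result = 2.089618e-06


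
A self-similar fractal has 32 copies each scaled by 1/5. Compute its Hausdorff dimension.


For a self-similar set with N copies scaled by 1/r:
dim_H = log(N)/log(r) = log(32)/log(5)
= 3.465736/1.609438
= 2.153383


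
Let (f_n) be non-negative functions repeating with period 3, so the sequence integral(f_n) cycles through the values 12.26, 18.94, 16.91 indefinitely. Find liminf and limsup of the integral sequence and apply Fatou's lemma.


The sequence (integral(f_n)) is periodic with period 3, repeating the values 12.26, 18.94, 16.91 indefinitely.
Step 1: For a periodic sequence, every tail (a_m, a_(m+1), ...) contains all 3 period values infinitely often.
Step 2: Hence inf of every tail = min of the period values = min(12.26, 18.94, 16.91) = 12.26.
        liminf_n integral(f_n) = sup over m of (inf of tail from m) = 12.26.
Step 3: Similarly sup of every tail = max of the period values = 18.94.
        limsup_n integral(f_n) = 18.94.
Step 4: Fatou's lemma: integral(liminf_n f_n) <= liminf_n integral(f_n) = 12.26.
        So the integral of the pointwise liminf is at most 12.26.


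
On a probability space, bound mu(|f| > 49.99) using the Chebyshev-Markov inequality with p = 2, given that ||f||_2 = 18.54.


Chebyshev/Markov inequality: mu(|f| > eps) <= (||f||_p / eps)^p
Step 1: ||f||_2 / eps = 18.54 / 49.99 = 0.370874
Step 2: Raise to power p = 2:
  (0.370874)^2 = 0.137548
Step 3: Therefore mu(|f| > 49.99) <= 0.137548


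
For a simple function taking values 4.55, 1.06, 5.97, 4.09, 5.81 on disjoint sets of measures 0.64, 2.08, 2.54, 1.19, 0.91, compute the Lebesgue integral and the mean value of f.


Step 1: Integral = sum(value_i * measure_i)
= 4.55*0.64 + 1.06*2.08 + 5.97*2.54 + 4.09*1.19 + 5.81*0.91
= 2.912 + 2.2048 + 15.1638 + 4.8671 + 5.2871
= 30.4348
Step 2: Total measure of domain = 0.64 + 2.08 + 2.54 + 1.19 + 0.91 = 7.36
Step 3: Average value = 30.4348 / 7.36 = 4.135163


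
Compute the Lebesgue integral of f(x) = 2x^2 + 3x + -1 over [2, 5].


The Lebesgue integral of a Riemann-integrable function agrees with the Riemann integral.
Antiderivative F(x) = (2/3)x^3 + (3/2)x^2 + -1x
F(5) = (2/3)*5^3 + (3/2)*5^2 + -1*5
     = (2/3)*125 + (3/2)*25 + -1*5
     = 83.333333 + 37.5 + -5
     = 115.833333
F(2) = 9.333333
Integral = F(5) - F(2) = 115.833333 - 9.333333 = 106.5


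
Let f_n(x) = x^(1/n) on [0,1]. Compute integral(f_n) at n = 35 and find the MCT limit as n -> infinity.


At n = 35: f_35(x) = x^(1/35).
Step 1: integral(x^(1/35), 0, 1) = [x^(1/35+1) / (1/35+1)] from 0 to 1
     = 1 / (1/35 + 1) = 1 / ((35+1)/35) = 35/(35+1)
     = 35/36 = 0.972222
Step 2: As n -> infinity, f_n(x) = x^(1/n) -> 1 for x in (0,1], and f_n is increasing in n.
By MCT, lim_n integral(f_n) = integral(lim_n f_n) = integral(1, 0, 1) = 1.
Step 3: Verify convergence: 35/36 = 0.972222 -> 1


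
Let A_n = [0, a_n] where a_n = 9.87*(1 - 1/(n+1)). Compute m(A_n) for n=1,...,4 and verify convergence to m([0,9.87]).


By continuity of measure from below: if A_n increases to A, then m(A_n) -> m(A).
Here A = [0, 9.87], so m(A) = 9.87
Step 1: a_1 = 9.87*(1 - 1/2) = 4.935, m(A_1) = 4.935
Step 2: a_2 = 9.87*(1 - 1/3) = 6.58, m(A_2) = 6.58
Step 3: a_3 = 9.87*(1 - 1/4) = 7.4025, m(A_3) = 7.4025
Step 4: a_4 = 9.87*(1 - 1/5) = 7.896, m(A_4) = 7.896
Limit: m(A_n) -> m([0,9.87]) = 9.87


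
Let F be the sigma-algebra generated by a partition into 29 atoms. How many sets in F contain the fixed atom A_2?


Each element of F is a union of some subset S of the 29 atoms.
The element contains A_2 iff A_2 is in S.
So we count subsets S of {A_1,...,A_29} with A_2 in S: choose freely among the other 28 atoms.
Count = 2^(29-1) = 2^28 = 268435456.


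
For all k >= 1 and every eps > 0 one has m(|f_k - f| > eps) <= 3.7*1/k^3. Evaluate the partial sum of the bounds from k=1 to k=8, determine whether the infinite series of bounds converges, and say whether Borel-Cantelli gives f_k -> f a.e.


Step 1: List the terms 3.7*1/k^3 for k = 1 to 8:
  k=1: 3.7
  k=2: 0.4625
  k=3: 0.137037
  k=4: 0.057813
  k=5: 0.0296
  k=6: 0.01713
  k=7: 0.010787
  k=8: 0.007227
Step 2: Partial sum = 3.7 + 0.4625 + 0.137037 + 0.057813 + 0.0296 + 0.01713 + 0.010787 + 0.007227
     = 4.422093
Step 3: The full series sum_(k>=1) 3.7*1/k^3 converges (p-series with p = 3 > 1; a constant multiple of a convergent series converges).
Step 4: Fix eps > 0. Since sum_k m(|f_k - f| > eps) < infinity, the Borel-Cantelli lemma gives
        m(limsup_k {|f_k - f| > eps}) = 0, i.e. for a.e. x, |f_k(x) - f(x)| <= eps for all large k.
        Applying this with eps = 1/j for j = 1, 2, ... and intersecting the countably many full-measure sets,
        for a.e. x we get limsup_k |f_k(x) - f(x)| <= 1/j for every j, hence f_k -> f almost everywhere.
Conclusion: series converges; Borel-Cantelli yields f_k -> f a.e.


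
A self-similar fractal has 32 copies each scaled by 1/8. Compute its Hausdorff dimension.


For a self-similar set with N copies scaled by 1/r:
dim_H = log(N)/log(r) = log(32)/log(8)
= 3.465736/2.079442
= 1.666667


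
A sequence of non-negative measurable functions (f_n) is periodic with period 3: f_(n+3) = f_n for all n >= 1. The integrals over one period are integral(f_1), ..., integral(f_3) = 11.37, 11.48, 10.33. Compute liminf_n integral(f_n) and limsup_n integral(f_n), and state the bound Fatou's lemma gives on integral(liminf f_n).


The sequence (integral(f_n)) is periodic with period 3, repeating the values 11.37, 11.48, 10.33 indefinitely.
Step 1: For a periodic sequence, every tail (a_m, a_(m+1), ...) contains all 3 period values infinitely often.
Step 2: Hence inf of every tail = min of the period values = min(11.37, 11.48, 10.33) = 10.33.
        liminf_n integral(f_n) = sup over m of (inf of tail from m) = 10.33.
Step 3: Similarly sup of every tail = max of the period values = 11.48.
        limsup_n integral(f_n) = 11.48.
Step 4: Fatou's lemma: integral(liminf_n f_n) <= liminf_n integral(f_n) = 10.33.
        So the integral of the pointwise liminf is at most 10.33.


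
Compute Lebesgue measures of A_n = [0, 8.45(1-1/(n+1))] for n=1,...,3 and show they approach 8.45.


By continuity of measure from below: if A_n increases to A, then m(A_n) -> m(A).
Here A = [0, 8.45], so m(A) = 8.45
Step 1: a_1 = 8.45*(1 - 1/2) = 4.225, m(A_1) = 4.225
Step 2: a_2 = 8.45*(1 - 1/3) = 5.6333, m(A_2) = 5.6333
Step 3: a_3 = 8.45*(1 - 1/4) = 6.3375, m(A_3) = 6.3375
Limit: m(A_n) -> m([0,8.45]) = 8.45


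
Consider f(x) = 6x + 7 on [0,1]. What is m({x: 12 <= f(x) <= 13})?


f^(-1)([12, 13]) = {x : 12 <= 6x + 7 <= 13}
Solving: (12 - 7)/6 <= x <= (13 - 7)/6
= [0.833333, 1]
Intersecting with [0,1]: [0.833333, 1]
Measure = 1 - 0.833333 = 0.166667


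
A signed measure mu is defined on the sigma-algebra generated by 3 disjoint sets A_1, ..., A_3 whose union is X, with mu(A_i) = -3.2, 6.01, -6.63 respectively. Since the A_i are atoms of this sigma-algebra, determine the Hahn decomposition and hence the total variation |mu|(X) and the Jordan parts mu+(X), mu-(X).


Step 1: Every measurable set is a union of atoms (the cells / points), so a Hahn decomposition is
  obtained by grouping atoms by sign: P = union of atoms with mu > 0, N = union of the remaining atoms.
  Atoms in P (indices): 2;  atoms in N (indices): 1, 3
  Positive values: 6.01
  Negative values: -3.2, -6.63
Step 2: mu+(X) = mu(P) = sum of positive atom values = 6.01
Step 3: mu-(X) = -mu(N) = sum of |negative atom values| = 9.83
Step 4: |mu|(X) = mu+(X) + mu-(X) = 6.01 + 9.83 = 15.84


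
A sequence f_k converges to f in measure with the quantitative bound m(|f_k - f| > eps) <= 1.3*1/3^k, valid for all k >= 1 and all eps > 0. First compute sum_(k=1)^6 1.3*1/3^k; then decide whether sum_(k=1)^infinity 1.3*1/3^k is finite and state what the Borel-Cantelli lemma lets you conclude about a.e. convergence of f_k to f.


Step 1: List the terms 1.3*1/3^k for k = 1 to 6:
  k=1: 0.433333
  k=2: 0.144444
  k=3: 0.048148
  k=4: 0.016049
  k=5: 0.00535
  k=6: 0.001783
Step 2: Partial sum = 0.433333 + 0.144444 + 0.048148 + 0.016049 + 0.00535 + 0.001783
     = 0.649108
Step 3: The full series sum_(k>=1) 1.3*1/3^k converges (geometric series with ratio 1/3 < 1; a constant multiple of a convergent series converges).
Step 4: Fix eps > 0. Since sum_k m(|f_k - f| > eps) < infinity, the Borel-Cantelli lemma gives
        m(limsup_k {|f_k - f| > eps}) = 0, i.e. for a.e. x, |f_k(x) - f(x)| <= eps for all large k.
        Applying this with eps = 1/j for j = 1, 2, ... and intersecting the countably many full-measure sets,
        for a.e. x we get limsup_k |f_k(x) - f(x)| <= 1/j for every j, hence f_k -> f almost everywhere.
Conclusion: series converges; Borel-Cantelli yields f_k -> f a.e.


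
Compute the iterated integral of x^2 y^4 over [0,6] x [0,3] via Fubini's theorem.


By Fubini's theorem, the double integral factors as a product of single integrals:
Step 1: integral_0^6 x^2 dx = [x^3/3] from 0 to 6
     = 6^3/3 = 72
Step 2: integral_0^3 y^4 dy = [y^5/5] from 0 to 3
     = 3^5/5 = 48.6
Step 3: Double integral = 72 * 48.6 = 3499.2


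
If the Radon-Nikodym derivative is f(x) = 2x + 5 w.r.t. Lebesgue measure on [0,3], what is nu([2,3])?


nu(A) = integral_A (dnu/dmu) dmu = integral_2^3 (2x + 5) dx
Step 1: Antiderivative F(x) = (2/2)x^2 + 5x
Step 2: F(3) = (2/2)*3^2 + 5*3 = 9 + 15 = 24
Step 3: F(2) = (2/2)*2^2 + 5*2 = 4 + 10 = 14
Step 4: nu([2,3]) = F(3) - F(2) = 24 - 14 = 10


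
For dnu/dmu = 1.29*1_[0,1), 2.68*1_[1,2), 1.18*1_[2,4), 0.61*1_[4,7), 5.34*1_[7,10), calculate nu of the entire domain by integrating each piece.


Integrate each piece of the Radon-Nikodym derivative:
Step 1: integral_0^1 1.29 dx = 1.29*(1-0) = 1.29*1 = 1.29
Step 2: integral_1^2 2.68 dx = 2.68*(2-1) = 2.68*1 = 2.68
Step 3: integral_2^4 1.18 dx = 1.18*(4-2) = 1.18*2 = 2.36
Step 4: integral_4^7 0.61 dx = 0.61*(7-4) = 0.61*3 = 1.83
Step 5: integral_7^10 5.34 dx = 5.34*(10-7) = 5.34*3 = 16.02
Total: 1.29 + 2.68 + 2.36 + 1.83 + 16.02 = 24.18


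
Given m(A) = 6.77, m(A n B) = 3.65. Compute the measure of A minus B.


m(A \ B) = m(A) - m(A n B)
= 6.77 - 3.65
= 3.12


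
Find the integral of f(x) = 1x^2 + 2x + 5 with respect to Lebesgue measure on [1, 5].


The Lebesgue integral of a Riemann-integrable function agrees with the Riemann integral.
Antiderivative F(x) = (1/3)x^3 + (2/2)x^2 + 5x
F(5) = (1/3)*5^3 + (2/2)*5^2 + 5*5
     = (1/3)*125 + (2/2)*25 + 5*5
     = 41.666667 + 25 + 25
     = 91.666667
F(1) = 6.333333
Integral = F(5) - F(1) = 91.666667 - 6.333333 = 85.333333


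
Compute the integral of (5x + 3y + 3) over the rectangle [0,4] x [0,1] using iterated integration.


By Fubini, integrate in x first, then y.
Step 1: Fix y, integrate over x in [0,4]:
  integral(5x + 3y + 3, x=0..4)
  = 5*(4^2 - 0^2)/2 + (3y + 3)*(4 - 0)
  = 40 + (3y + 3)*4
  = 40 + 12y + 12
  = 52 + 12y
Step 2: Integrate over y in [0,1]:
  integral(52 + 12y, y=0..1)
  = 52*1 + 12*(1^2 - 0^2)/2
  = 52 + 6
  = 58


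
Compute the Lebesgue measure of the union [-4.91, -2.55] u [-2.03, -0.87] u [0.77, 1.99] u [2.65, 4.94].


For pairwise disjoint intervals, m(union) = sum of lengths.
= (-2.55 - -4.91) + (-0.87 - -2.03) + (1.99 - 0.77) + (4.94 - 2.65)
= 2.36 + 1.16 + 1.22 + 2.29
= 7.03


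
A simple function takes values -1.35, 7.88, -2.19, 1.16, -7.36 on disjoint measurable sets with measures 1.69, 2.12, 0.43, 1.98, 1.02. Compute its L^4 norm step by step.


Step 1: Compute |f_i|^4 for each value:
  |-1.35|^4 = 3.321506
  |7.88|^4 = 3855.714511
  |-2.19|^4 = 23.002575
  |1.16|^4 = 1.810639
  |-7.36|^4 = 2934.345564
Step 2: Multiply by measures and sum:
  3.321506 * 1.69 = 5.613346
  3855.714511 * 2.12 = 8174.114764
  23.002575 * 0.43 = 9.891107
  1.810639 * 1.98 = 3.585066
  2934.345564 * 1.02 = 2993.032475
Sum = 5.613346 + 8174.114764 + 9.891107 + 3.585066 + 2993.032475 = 11186.236758
Step 3: Take the p-th root:
||f||_4 = (11186.236758)^(1/4) = 10.284212


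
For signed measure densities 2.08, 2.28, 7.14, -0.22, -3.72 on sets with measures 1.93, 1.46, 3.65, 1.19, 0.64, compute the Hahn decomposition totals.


Step 1: Compute signed measure on each set:
  Set 1: 2.08 * 1.93 = 4.0144
  Set 2: 2.28 * 1.46 = 3.3288
  Set 3: 7.14 * 3.65 = 26.061
  Set 4: -0.22 * 1.19 = -0.2618
  Set 5: -3.72 * 0.64 = -2.3808
Step 2: Total signed measure = (4.0144) + (3.3288) + (26.061) + (-0.2618) + (-2.3808)
     = 30.7616
Step 3: Positive part mu+(X) = sum of positive contributions = 33.4042
Step 4: Negative part mu-(X) = |sum of negative contributions| = 2.6426


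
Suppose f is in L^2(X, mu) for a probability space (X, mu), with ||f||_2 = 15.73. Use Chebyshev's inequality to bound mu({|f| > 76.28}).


Chebyshev/Markov inequality: mu(|f| > eps) <= (||f||_p / eps)^p
Step 1: ||f||_2 / eps = 15.73 / 76.28 = 0.206214
Step 2: Raise to power p = 2:
  (0.206214)^2 = 0.042524
Step 3: Therefore mu(|f| > 76.28) <= 0.042524


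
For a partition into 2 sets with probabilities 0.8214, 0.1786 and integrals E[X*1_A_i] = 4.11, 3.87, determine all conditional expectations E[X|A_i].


For each cell A_i: E[X|A_i] = E[X*1_A_i] / P(A_i)
Step 1: E[X|A_1] = 4.11 / 0.8214 = 5.003652
Step 2: E[X|A_2] = 3.87 / 0.1786 = 21.668533
Verification: E[X] = sum E[X*1_A_i] = 4.11 + 3.87 = 7.98


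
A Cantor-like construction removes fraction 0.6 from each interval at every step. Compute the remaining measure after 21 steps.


Step 1: At each step, fraction remaining = 1 - 0.6 = 0.4
Step 2: After 21 steps, measure = (0.4)^21
Result = 4.398047e-09


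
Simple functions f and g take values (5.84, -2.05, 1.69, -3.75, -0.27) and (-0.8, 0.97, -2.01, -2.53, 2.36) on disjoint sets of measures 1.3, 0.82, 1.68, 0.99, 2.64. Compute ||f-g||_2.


Step 1: Compute differences f_i - g_i:
  5.84 - -0.8 = 6.64
  -2.05 - 0.97 = -3.02
  1.69 - -2.01 = 3.7
  -3.75 - -2.53 = -1.22
  -0.27 - 2.36 = -2.63
Step 2: Compute |diff|^2 * measure for each set:
  |6.64|^2 * 1.3 = 44.0896 * 1.3 = 57.31648
  |-3.02|^2 * 0.82 = 9.1204 * 0.82 = 7.478728
  |3.7|^2 * 1.68 = 13.69 * 1.68 = 22.9992
  |-1.22|^2 * 0.99 = 1.4884 * 0.99 = 1.473516
  |-2.63|^2 * 2.64 = 6.9169 * 2.64 = 18.260616
Step 3: Sum = 107.52854
Step 4: ||f-g||_2 = (107.52854)^(1/2) = 10.369597


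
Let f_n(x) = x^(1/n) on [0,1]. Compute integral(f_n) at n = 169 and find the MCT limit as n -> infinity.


At n = 169: f_169(x) = x^(1/169).
Step 1: integral(x^(1/169), 0, 1) = [x^(1/169+1) / (1/169+1)] from 0 to 1
     = 1 / (1/169 + 1) = 1 / ((169+1)/169) = 169/(169+1)
     = 169/170 = 0.994118
Step 2: As n -> infinity, f_n(x) = x^(1/n) -> 1 for x in (0,1], and f_n is increasing in n.
By MCT, lim_n integral(f_n) = integral(lim_n f_n) = integral(1, 0, 1) = 1.
Step 3: Verify convergence: 169/170 = 0.994118 -> 1


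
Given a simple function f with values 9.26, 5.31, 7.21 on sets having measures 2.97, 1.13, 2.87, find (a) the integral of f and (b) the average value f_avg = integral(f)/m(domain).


Step 1: Integral = sum(value_i * measure_i)
= 9.26*2.97 + 5.31*1.13 + 7.21*2.87
= 27.5022 + 6.0003 + 20.6927
= 54.1952
Step 2: Total measure of domain = 2.97 + 1.13 + 2.87 = 6.97
Step 3: Average value = 54.1952 / 6.97 = 7.775495


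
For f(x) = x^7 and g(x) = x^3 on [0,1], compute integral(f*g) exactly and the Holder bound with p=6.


Step 1: Exact integral of f*g = integral(x^10, 0, 1) = 1/11
     = 0.090909
Step 2: Holder bound with p=6, q=1.2:
  ||f||_p = (integral x^42 dx)^(1/6) = (1/43)^(1/6) = 0.534263
  ||g||_q = (integral x^3.6 dx)^(1/1.2) = (1/4.6)^(1/1.2) = 0.280351
Step 3: Holder bound = ||f||_p * ||g||_q = 0.534263 * 0.280351 = 0.149781
Verification: 0.090909 <= 0.149781 (Holder holds)
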